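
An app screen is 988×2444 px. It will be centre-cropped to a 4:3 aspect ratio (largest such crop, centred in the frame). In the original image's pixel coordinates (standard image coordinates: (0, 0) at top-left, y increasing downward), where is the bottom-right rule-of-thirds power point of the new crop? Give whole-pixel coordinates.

x = 659 px, y = 1346 px

988/2444 < 4/3, so the 4:3 crop keeps the full width 988 and trims height to 988 × 3/4 = 741.00 px.
Top offset = (2444 − 741.00)/2 = 851.50 px; left offset = 0.
Bottom-right is two-thirds across and two-thirds down within the crop:
x = 0.00 + 2 × 988.00/3 ≈ 659; y = 851.50 + 2 × 741.00/3 ≈ 1346.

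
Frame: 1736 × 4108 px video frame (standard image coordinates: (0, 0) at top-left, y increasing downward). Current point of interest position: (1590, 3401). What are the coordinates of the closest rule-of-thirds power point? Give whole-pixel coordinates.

Third lines: x ∈ {579, 1157}, y ∈ {1369, 2739}.
1590 is closer to x = 1157; 3401 is closer to y = 2739.
So the nearest intersection is the lower-right power point.

x = 1157 px, y = 2739 px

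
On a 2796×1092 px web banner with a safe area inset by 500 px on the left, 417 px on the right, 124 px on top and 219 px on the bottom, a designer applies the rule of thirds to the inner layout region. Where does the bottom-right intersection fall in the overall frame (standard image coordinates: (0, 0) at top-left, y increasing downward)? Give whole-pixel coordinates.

Content width = 2796 − 500 − 417 = 1879 px; content height = 1092 − 124 − 219 = 749 px.
Bottom-right is two-thirds across and two-thirds down within the inner layout region.
x = 500 + 2 × 1879/3 = 500 + 1252.67 ≈ 1753
y = 124 + 2 × 749/3 = 124 + 499.33 ≈ 623

(1753, 623)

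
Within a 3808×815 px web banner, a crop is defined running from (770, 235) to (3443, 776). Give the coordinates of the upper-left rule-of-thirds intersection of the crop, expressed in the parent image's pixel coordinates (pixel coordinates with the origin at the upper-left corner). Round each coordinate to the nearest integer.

x = 1661 px, y = 415 px

Crop width = 3443 − 770 = 2673 px; one third is 891.00 px.
Crop height = 776 − 235 = 541 px; one third is 180.33 px.
The upper-left point is one-third across and one-third down within the crop:
x = 770 + 1 × 891.00 ≈ 1661; y = 235 + 1 × 180.33 ≈ 415.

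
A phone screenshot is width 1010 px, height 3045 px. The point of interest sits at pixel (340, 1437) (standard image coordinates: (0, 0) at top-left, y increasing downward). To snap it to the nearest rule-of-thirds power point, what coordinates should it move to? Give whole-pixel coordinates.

Third lines: x ∈ {337, 673}, y ∈ {1015, 2030}.
340 is closer to x = 337; 1437 is closer to y = 1015.
So the nearest intersection is the upper-left power point.

(337, 1015)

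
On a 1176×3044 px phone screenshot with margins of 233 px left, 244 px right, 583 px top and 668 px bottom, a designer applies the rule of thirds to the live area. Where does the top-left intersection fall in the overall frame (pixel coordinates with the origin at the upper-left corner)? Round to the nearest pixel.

Content width = 1176 − 233 − 244 = 699 px; content height = 3044 − 583 − 668 = 1793 px.
Top-left is one-third across and one-third down within the live area.
x = 233 + 1 × 699/3 = 233 + 233.00 ≈ 466
y = 583 + 1 × 1793/3 = 583 + 597.67 ≈ 1181

x = 466 px, y = 1181 px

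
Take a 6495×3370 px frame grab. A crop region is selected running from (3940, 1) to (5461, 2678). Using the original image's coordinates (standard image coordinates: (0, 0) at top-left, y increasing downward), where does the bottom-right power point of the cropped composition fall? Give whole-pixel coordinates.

Crop width = 5461 − 3940 = 1521 px; one third is 507.00 px.
Crop height = 2678 − 1 = 2677 px; one third is 892.33 px.
The bottom-right point is two-thirds across and two-thirds down within the crop:
x = 3940 + 2 × 507.00 ≈ 4954; y = 1 + 2 × 892.33 ≈ 1786.

x = 4954 px, y = 1786 px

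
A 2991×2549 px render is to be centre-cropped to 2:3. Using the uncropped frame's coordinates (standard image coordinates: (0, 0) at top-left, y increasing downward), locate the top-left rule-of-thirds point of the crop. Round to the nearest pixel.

x = 1212 px, y = 850 px

2991/2549 > 2/3, so the 2:3 crop keeps the full height 2549 and trims width to 2549 × 2/3 = 1699.33 px.
Left offset = (2991 − 1699.33)/2 = 645.83 px; top offset = 0.
Top-left is one-third across and one-third down within the crop:
x = 645.83 + 1 × 1699.33/3 ≈ 1212; y = 0.00 + 1 × 2549.00/3 ≈ 850.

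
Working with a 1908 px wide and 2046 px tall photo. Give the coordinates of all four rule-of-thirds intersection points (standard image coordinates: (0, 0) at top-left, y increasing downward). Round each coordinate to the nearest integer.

(636, 682), (1272, 682), (636, 1364), (1272, 1364)

One third of 1908 is 636; one third of 2046 is 682.
Vertical third lines at x = 636 and x = 1272; horizontal third lines at y = 682 and y = 1364.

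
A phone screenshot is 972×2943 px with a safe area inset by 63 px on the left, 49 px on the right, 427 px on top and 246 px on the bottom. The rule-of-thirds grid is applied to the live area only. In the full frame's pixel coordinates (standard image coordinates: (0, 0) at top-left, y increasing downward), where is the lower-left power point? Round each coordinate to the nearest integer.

Content width = 972 − 63 − 49 = 860 px; content height = 2943 − 427 − 246 = 2270 px.
Lower-left is one-third across and two-thirds down within the live area.
x = 63 + 1 × 860/3 = 63 + 286.67 ≈ 350
y = 427 + 2 × 2270/3 = 427 + 1513.33 ≈ 1940

x = 350 px, y = 1940 px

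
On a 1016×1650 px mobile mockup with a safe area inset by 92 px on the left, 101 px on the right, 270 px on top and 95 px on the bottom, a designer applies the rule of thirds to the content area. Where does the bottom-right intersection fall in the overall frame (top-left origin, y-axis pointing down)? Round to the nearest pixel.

Content width = 1016 − 92 − 101 = 823 px; content height = 1650 − 270 − 95 = 1285 px.
Bottom-right is two-thirds across and two-thirds down within the content area.
x = 92 + 2 × 823/3 = 92 + 548.67 ≈ 641
y = 270 + 2 × 1285/3 = 270 + 856.67 ≈ 1127

(641, 1127)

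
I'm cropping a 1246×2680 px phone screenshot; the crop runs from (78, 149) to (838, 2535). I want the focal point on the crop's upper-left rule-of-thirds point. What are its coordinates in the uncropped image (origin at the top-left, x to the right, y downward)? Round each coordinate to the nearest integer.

Crop width = 838 − 78 = 760 px; one third is 253.33 px.
Crop height = 2535 − 149 = 2386 px; one third is 795.33 px.
The upper-left point is one-third across and one-third down within the crop:
x = 78 + 1 × 253.33 ≈ 331; y = 149 + 1 × 795.33 ≈ 944.

x = 331 px, y = 944 px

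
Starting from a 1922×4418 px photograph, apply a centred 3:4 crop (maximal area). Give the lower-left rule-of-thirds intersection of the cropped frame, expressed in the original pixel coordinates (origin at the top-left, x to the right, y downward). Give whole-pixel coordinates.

1922/4418 < 3/4, so the 3:4 crop keeps the full width 1922 and trims height to 1922 × 4/3 = 2562.67 px.
Top offset = (4418 − 2562.67)/2 = 927.67 px; left offset = 0.
Lower-left is one-third across and two-thirds down within the crop:
x = 0.00 + 1 × 1922.00/3 ≈ 641; y = 927.67 + 2 × 2562.67/3 ≈ 2636.

(641, 2636)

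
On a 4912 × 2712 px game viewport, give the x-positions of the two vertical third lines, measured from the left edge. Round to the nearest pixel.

x = 1637 px and x = 3275 px

4912 / 3 = 1637.33, so the vertical lines sit at one and two thirds of 4912.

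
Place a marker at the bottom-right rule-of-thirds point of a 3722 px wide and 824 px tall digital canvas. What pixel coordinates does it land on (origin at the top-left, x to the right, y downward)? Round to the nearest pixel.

The bottom-right point sits two-thirds of the way across and two-thirds of the way down.
x = 2 × 3722/3 ≈ 2481; y = 2 × 824/3 ≈ 549.

x = 2481 px, y = 549 px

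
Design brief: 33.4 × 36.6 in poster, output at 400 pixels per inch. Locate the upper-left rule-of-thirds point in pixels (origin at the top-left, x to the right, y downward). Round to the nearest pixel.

In pixels the canvas is 33.4 × 400 = 13360 wide and 36.6 × 400 = 14640 tall.
The upper-left point is one-third across and one-third down:
x = 1 × 13360/3 ≈ 4453; y = 1 × 14640/3 ≈ 4880.

x = 4453 px, y = 4880 px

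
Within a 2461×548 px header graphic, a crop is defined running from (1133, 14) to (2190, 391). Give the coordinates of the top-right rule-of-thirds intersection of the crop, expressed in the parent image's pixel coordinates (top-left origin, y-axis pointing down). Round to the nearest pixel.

Crop width = 2190 − 1133 = 1057 px; one third is 352.33 px.
Crop height = 391 − 14 = 377 px; one third is 125.67 px.
The top-right point is two-thirds across and one-third down within the crop:
x = 1133 + 2 × 352.33 ≈ 1838; y = 14 + 1 × 125.67 ≈ 140.

x = 1838 px, y = 140 px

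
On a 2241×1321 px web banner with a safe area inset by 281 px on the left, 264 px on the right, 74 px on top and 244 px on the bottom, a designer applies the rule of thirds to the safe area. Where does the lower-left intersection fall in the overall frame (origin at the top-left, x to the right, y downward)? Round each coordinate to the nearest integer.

Content width = 2241 − 281 − 264 = 1696 px; content height = 1321 − 74 − 244 = 1003 px.
Lower-left is one-third across and two-thirds down within the safe area.
x = 281 + 1 × 1696/3 = 281 + 565.33 ≈ 846
y = 74 + 2 × 1003/3 = 74 + 668.67 ≈ 743

(846, 743)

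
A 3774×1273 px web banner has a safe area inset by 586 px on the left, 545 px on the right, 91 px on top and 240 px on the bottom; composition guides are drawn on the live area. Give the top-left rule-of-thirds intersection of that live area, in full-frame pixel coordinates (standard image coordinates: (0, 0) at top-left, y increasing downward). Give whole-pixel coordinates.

x = 1467 px, y = 405 px

Content width = 3774 − 586 − 545 = 2643 px; content height = 1273 − 91 − 240 = 942 px.
Top-left is one-third across and one-third down within the live area.
x = 586 + 1 × 2643/3 = 586 + 881.00 ≈ 1467
y = 91 + 1 × 942/3 = 91 + 314.00 ≈ 405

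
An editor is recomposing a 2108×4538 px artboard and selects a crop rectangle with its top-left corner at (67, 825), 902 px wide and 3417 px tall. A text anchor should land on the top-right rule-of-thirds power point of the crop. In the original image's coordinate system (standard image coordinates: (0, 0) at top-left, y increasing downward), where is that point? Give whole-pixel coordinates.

x = 668 px, y = 1964 px

One third of the crop width 902 is 300.67 px.
One third of the crop height 3417 is 1139.00 px.
The top-right point is two-thirds across and one-third down within the crop:
x = 67 + 2 × 300.67 ≈ 668; y = 825 + 1 × 1139.00 ≈ 1964.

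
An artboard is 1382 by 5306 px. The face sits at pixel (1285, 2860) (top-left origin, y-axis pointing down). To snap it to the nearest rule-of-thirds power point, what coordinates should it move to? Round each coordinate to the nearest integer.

Third lines: x ∈ {461, 921}, y ∈ {1769, 3537}.
1285 is closer to x = 921; 2860 is closer to y = 3537.
So the nearest intersection is the lower-right power point.

x = 921 px, y = 3537 px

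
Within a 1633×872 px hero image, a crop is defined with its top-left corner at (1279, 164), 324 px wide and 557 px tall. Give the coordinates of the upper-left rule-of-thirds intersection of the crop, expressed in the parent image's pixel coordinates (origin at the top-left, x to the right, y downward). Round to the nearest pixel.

One third of the crop width 324 is 108.00 px.
One third of the crop height 557 is 185.67 px.
The upper-left point is one-third across and one-third down within the crop:
x = 1279 + 1 × 108.00 ≈ 1387; y = 164 + 1 × 185.67 ≈ 350.

(1387, 350)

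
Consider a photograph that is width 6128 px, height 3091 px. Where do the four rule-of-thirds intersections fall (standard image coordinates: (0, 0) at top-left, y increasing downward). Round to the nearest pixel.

One third of 6128 is 2042.67; one third of 3091 is 1030.33.
Vertical third lines at x = 2043 and x = 4085; horizontal third lines at y = 1030 and y = 2061.

(2043, 1030), (4085, 1030), (2043, 2061), (4085, 2061)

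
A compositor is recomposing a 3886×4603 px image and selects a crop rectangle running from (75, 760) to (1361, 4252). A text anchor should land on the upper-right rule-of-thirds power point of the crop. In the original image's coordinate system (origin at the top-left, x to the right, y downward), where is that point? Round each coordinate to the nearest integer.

x = 932 px, y = 1924 px

Crop width = 1361 − 75 = 1286 px; one third is 428.67 px.
Crop height = 4252 − 760 = 3492 px; one third is 1164.00 px.
The upper-right point is two-thirds across and one-third down within the crop:
x = 75 + 2 × 428.67 ≈ 932; y = 760 + 1 × 1164.00 ≈ 1924.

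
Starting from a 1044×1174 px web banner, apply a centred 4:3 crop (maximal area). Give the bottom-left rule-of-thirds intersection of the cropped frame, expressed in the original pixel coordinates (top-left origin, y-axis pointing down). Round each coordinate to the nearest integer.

1044/1174 < 4/3, so the 4:3 crop keeps the full width 1044 and trims height to 1044 × 3/4 = 783.00 px.
Top offset = (1174 − 783.00)/2 = 195.50 px; left offset = 0.
Bottom-left is one-third across and two-thirds down within the crop:
x = 0.00 + 1 × 1044.00/3 ≈ 348; y = 195.50 + 2 × 783.00/3 ≈ 718.

x = 348 px, y = 718 px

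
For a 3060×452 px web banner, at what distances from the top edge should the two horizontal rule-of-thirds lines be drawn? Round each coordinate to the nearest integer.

452 / 3 = 150.67, so the horizontal lines sit at one and two thirds of 452.

y = 151 px and y = 301 px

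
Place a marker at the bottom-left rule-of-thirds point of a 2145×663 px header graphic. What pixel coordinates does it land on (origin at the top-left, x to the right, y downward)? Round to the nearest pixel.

x = 715 px, y = 442 px

The bottom-left point sits one-third of the way across and two-thirds of the way down.
x = 1 × 2145/3 ≈ 715; y = 2 × 663/3 ≈ 442.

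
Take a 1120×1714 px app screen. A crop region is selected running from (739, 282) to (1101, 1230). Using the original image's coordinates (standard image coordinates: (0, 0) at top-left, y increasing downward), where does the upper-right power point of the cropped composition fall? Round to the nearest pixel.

Crop width = 1101 − 739 = 362 px; one third is 120.67 px.
Crop height = 1230 − 282 = 948 px; one third is 316.00 px.
The upper-right point is two-thirds across and one-third down within the crop:
x = 739 + 2 × 120.67 ≈ 980; y = 282 + 1 × 316.00 ≈ 598.

x = 980 px, y = 598 px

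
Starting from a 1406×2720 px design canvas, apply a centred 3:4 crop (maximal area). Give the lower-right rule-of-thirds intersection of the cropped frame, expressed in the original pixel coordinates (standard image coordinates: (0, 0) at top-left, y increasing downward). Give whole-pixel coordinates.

x = 937 px, y = 1672 px

1406/2720 < 3/4, so the 3:4 crop keeps the full width 1406 and trims height to 1406 × 4/3 = 1874.67 px.
Top offset = (2720 − 1874.67)/2 = 422.67 px; left offset = 0.
Lower-right is two-thirds across and two-thirds down within the crop:
x = 0.00 + 2 × 1406.00/3 ≈ 937; y = 422.67 + 2 × 1874.67/3 ≈ 1672.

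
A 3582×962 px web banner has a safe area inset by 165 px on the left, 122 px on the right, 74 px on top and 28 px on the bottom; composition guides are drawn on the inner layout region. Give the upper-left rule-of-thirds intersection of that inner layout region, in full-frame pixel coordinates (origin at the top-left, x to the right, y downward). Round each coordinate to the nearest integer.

Content width = 3582 − 165 − 122 = 3295 px; content height = 962 − 74 − 28 = 860 px.
Upper-left is one-third across and one-third down within the inner layout region.
x = 165 + 1 × 3295/3 = 165 + 1098.33 ≈ 1263
y = 74 + 1 × 860/3 = 74 + 286.67 ≈ 361

(1263, 361)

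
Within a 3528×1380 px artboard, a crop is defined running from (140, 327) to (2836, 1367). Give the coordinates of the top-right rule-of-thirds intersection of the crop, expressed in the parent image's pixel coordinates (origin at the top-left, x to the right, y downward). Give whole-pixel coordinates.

Crop width = 2836 − 140 = 2696 px; one third is 898.67 px.
Crop height = 1367 − 327 = 1040 px; one third is 346.67 px.
The top-right point is two-thirds across and one-third down within the crop:
x = 140 + 2 × 898.67 ≈ 1937; y = 327 + 1 × 346.67 ≈ 674.

x = 1937 px, y = 674 px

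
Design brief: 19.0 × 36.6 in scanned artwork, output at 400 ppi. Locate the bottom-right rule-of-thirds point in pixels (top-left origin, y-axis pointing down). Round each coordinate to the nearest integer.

x = 5067 px, y = 9760 px

In pixels the canvas is 19.0 × 400 = 7600 wide and 36.6 × 400 = 14640 tall.
The bottom-right point is two-thirds across and two-thirds down:
x = 2 × 7600/3 ≈ 5067; y = 2 × 14640/3 ≈ 9760.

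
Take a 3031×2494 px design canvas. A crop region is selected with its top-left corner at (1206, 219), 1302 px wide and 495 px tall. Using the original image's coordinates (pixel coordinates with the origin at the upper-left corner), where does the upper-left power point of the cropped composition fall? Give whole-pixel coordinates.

(1640, 384)

One third of the crop width 1302 is 434.00 px.
One third of the crop height 495 is 165.00 px.
The upper-left point is one-third across and one-third down within the crop:
x = 1206 + 1 × 434.00 ≈ 1640; y = 219 + 1 × 165.00 ≈ 384.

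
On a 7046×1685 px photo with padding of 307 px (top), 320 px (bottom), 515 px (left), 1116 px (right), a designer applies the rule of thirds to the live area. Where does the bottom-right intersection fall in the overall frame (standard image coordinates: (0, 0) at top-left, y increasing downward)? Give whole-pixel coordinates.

x = 4125 px, y = 1012 px

Content width = 7046 − 515 − 1116 = 5415 px; content height = 1685 − 307 − 320 = 1058 px.
Bottom-right is two-thirds across and two-thirds down within the live area.
x = 515 + 2 × 5415/3 = 515 + 3610.00 ≈ 4125
y = 307 + 2 × 1058/3 = 307 + 705.33 ≈ 1012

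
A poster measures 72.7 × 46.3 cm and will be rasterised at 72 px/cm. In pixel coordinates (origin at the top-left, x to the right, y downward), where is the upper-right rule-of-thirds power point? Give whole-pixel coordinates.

In pixels the canvas is 72.7 × 72 = 5234.4 wide and 46.3 × 72 = 3333.6 tall.
The upper-right point is two-thirds across and one-third down:
x = 2 × 5234.4/3 ≈ 3490; y = 1 × 3333.6/3 ≈ 1111.

(3490, 1111)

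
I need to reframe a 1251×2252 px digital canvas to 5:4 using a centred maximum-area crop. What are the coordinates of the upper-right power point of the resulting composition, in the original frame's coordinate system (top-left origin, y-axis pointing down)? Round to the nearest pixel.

(834, 959)

1251/2252 < 5/4, so the 5:4 crop keeps the full width 1251 and trims height to 1251 × 4/5 = 1000.80 px.
Top offset = (2252 − 1000.80)/2 = 625.60 px; left offset = 0.
Upper-right is two-thirds across and one-third down within the crop:
x = 0.00 + 2 × 1251.00/3 ≈ 834; y = 625.60 + 1 × 1000.80/3 ≈ 959.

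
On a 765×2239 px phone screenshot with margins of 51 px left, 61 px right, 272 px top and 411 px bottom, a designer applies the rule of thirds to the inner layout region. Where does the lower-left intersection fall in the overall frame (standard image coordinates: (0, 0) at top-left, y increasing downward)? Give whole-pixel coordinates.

x = 269 px, y = 1309 px

Content width = 765 − 51 − 61 = 653 px; content height = 2239 − 272 − 411 = 1556 px.
Lower-left is one-third across and two-thirds down within the inner layout region.
x = 51 + 1 × 653/3 = 51 + 217.67 ≈ 269
y = 272 + 2 × 1556/3 = 272 + 1037.33 ≈ 1309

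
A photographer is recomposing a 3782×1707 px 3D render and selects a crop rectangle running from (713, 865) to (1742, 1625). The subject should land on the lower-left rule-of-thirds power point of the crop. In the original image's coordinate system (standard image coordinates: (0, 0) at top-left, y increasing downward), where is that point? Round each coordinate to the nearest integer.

(1056, 1372)

Crop width = 1742 − 713 = 1029 px; one third is 343.00 px.
Crop height = 1625 − 865 = 760 px; one third is 253.33 px.
The lower-left point is one-third across and two-thirds down within the crop:
x = 713 + 1 × 343.00 ≈ 1056; y = 865 + 2 × 253.33 ≈ 1372.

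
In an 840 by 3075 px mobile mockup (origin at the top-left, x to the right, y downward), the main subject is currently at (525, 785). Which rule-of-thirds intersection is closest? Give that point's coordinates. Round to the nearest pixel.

Third lines: x ∈ {280, 560}, y ∈ {1025, 2050}.
525 is closer to x = 560; 785 is closer to y = 1025.
So the nearest intersection is the upper-right power point.

(560, 1025)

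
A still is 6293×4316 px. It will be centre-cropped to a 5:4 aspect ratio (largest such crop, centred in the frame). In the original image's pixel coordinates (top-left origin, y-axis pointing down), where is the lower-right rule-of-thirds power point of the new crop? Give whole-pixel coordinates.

6293/4316 > 5/4, so the 5:4 crop keeps the full height 4316 and trims width to 4316 × 5/4 = 5395.00 px.
Left offset = (6293 − 5395.00)/2 = 449.00 px; top offset = 0.
Lower-right is two-thirds across and two-thirds down within the crop:
x = 449.00 + 2 × 5395.00/3 ≈ 4046; y = 0.00 + 2 × 4316.00/3 ≈ 2877.

x = 4046 px, y = 2877 px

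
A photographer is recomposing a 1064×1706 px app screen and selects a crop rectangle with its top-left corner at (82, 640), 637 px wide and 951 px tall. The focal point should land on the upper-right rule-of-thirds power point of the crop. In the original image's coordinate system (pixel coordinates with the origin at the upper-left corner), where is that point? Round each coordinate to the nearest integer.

(507, 957)

One third of the crop width 637 is 212.33 px.
One third of the crop height 951 is 317.00 px.
The upper-right point is two-thirds across and one-third down within the crop:
x = 82 + 2 × 212.33 ≈ 507; y = 640 + 1 × 317.00 ≈ 957.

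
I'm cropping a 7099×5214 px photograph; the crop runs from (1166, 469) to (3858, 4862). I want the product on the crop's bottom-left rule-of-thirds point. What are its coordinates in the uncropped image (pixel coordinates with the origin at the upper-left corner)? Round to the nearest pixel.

(2063, 3398)

Crop width = 3858 − 1166 = 2692 px; one third is 897.33 px.
Crop height = 4862 − 469 = 4393 px; one third is 1464.33 px.
The bottom-left point is one-third across and two-thirds down within the crop:
x = 1166 + 1 × 897.33 ≈ 2063; y = 469 + 2 × 1464.33 ≈ 3398.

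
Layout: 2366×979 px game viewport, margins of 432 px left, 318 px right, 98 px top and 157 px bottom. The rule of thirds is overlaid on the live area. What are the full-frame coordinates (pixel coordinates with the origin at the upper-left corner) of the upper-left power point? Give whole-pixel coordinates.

x = 971 px, y = 339 px

Content width = 2366 − 432 − 318 = 1616 px; content height = 979 − 98 − 157 = 724 px.
Upper-left is one-third across and one-third down within the live area.
x = 432 + 1 × 1616/3 = 432 + 538.67 ≈ 971
y = 98 + 1 × 724/3 = 98 + 241.33 ≈ 339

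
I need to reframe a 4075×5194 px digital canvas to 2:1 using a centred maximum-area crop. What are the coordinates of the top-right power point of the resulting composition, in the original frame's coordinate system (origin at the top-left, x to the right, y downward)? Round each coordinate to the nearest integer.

4075/5194 < 2/1, so the 2:1 crop keeps the full width 4075 and trims height to 4075 × 1/2 = 2037.50 px.
Top offset = (5194 − 2037.50)/2 = 1578.25 px; left offset = 0.
Top-right is two-thirds across and one-third down within the crop:
x = 0.00 + 2 × 4075.00/3 ≈ 2717; y = 1578.25 + 1 × 2037.50/3 ≈ 2257.

x = 2717 px, y = 2257 px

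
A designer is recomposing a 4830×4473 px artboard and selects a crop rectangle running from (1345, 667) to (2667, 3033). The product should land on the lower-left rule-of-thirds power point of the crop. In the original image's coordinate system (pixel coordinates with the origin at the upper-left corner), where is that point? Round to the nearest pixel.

Crop width = 2667 − 1345 = 1322 px; one third is 440.67 px.
Crop height = 3033 − 667 = 2366 px; one third is 788.67 px.
The lower-left point is one-third across and two-thirds down within the crop:
x = 1345 + 1 × 440.67 ≈ 1786; y = 667 + 2 × 788.67 ≈ 2244.

(1786, 2244)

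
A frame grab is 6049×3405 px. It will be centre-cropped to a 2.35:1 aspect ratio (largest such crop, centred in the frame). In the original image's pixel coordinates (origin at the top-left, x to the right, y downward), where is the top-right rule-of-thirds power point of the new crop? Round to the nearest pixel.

x = 4033 px, y = 1273 px

6049/3405 < 2.35/1, so the 2.35:1 crop keeps the full width 6049 and trims height to 6049 × 1/2.35 = 2574.04 px.
Top offset = (3405 − 2574.04)/2 = 415.48 px; left offset = 0.
Top-right is two-thirds across and one-third down within the crop:
x = 0.00 + 2 × 6049.00/3 ≈ 4033; y = 415.48 + 1 × 2574.04/3 ≈ 1273.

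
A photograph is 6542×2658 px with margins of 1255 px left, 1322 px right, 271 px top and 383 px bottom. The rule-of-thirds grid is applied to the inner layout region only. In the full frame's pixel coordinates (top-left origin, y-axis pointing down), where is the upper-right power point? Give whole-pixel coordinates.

Content width = 6542 − 1255 − 1322 = 3965 px; content height = 2658 − 271 − 383 = 2004 px.
Upper-right is two-thirds across and one-third down within the inner layout region.
x = 1255 + 2 × 3965/3 = 1255 + 2643.33 ≈ 3898
y = 271 + 1 × 2004/3 = 271 + 668.00 ≈ 939

(3898, 939)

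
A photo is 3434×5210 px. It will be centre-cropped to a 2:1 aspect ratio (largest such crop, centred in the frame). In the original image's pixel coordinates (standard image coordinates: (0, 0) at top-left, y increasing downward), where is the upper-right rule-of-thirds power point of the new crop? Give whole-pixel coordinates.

x = 2289 px, y = 2319 px

3434/5210 < 2/1, so the 2:1 crop keeps the full width 3434 and trims height to 3434 × 1/2 = 1717.00 px.
Top offset = (5210 − 1717.00)/2 = 1746.50 px; left offset = 0.
Upper-right is two-thirds across and one-third down within the crop:
x = 0.00 + 2 × 3434.00/3 ≈ 2289; y = 1746.50 + 1 × 1717.00/3 ≈ 2319.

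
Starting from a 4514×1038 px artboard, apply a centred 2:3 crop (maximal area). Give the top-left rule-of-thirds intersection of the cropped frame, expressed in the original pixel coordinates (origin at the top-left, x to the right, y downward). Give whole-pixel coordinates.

(2142, 346)

4514/1038 > 2/3, so the 2:3 crop keeps the full height 1038 and trims width to 1038 × 2/3 = 692.00 px.
Left offset = (4514 − 692.00)/2 = 1911.00 px; top offset = 0.
Top-left is one-third across and one-third down within the crop:
x = 1911.00 + 1 × 692.00/3 ≈ 2142; y = 0.00 + 1 × 1038.00/3 ≈ 346.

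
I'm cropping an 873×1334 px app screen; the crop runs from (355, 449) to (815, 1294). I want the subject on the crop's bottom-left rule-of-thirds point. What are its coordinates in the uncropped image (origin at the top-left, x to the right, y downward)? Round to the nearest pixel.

Crop width = 815 − 355 = 460 px; one third is 153.33 px.
Crop height = 1294 − 449 = 845 px; one third is 281.67 px.
The bottom-left point is one-third across and two-thirds down within the crop:
x = 355 + 1 × 153.33 ≈ 508; y = 449 + 2 × 281.67 ≈ 1012.

(508, 1012)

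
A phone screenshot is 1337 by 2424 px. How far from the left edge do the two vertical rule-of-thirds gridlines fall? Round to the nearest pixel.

1337 / 3 = 445.67, so the vertical lines sit at one and two thirds of 1337.

x = 446 px and x = 891 px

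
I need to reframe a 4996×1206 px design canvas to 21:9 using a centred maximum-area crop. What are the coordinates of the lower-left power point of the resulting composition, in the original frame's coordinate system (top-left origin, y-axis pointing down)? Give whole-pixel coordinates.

(2029, 804)

4996/1206 > 21/9, so the 21:9 crop keeps the full height 1206 and trims width to 1206 × 21/9 = 2814.00 px.
Left offset = (4996 − 2814.00)/2 = 1091.00 px; top offset = 0.
Lower-left is one-third across and two-thirds down within the crop:
x = 1091.00 + 1 × 2814.00/3 ≈ 2029; y = 0.00 + 2 × 1206.00/3 ≈ 804.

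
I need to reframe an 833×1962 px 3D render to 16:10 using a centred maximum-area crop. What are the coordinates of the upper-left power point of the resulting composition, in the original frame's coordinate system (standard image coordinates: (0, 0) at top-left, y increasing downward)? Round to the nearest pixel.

x = 278 px, y = 894 px

833/1962 < 16/10, so the 16:10 crop keeps the full width 833 and trims height to 833 × 10/16 = 520.62 px.
Top offset = (1962 − 520.62)/2 = 720.69 px; left offset = 0.
Upper-left is one-third across and one-third down within the crop:
x = 0.00 + 1 × 833.00/3 ≈ 278; y = 720.69 + 1 × 520.62/3 ≈ 894.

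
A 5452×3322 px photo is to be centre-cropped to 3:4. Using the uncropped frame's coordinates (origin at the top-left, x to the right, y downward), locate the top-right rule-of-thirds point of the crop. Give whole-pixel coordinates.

x = 3141 px, y = 1107 px

5452/3322 > 3/4, so the 3:4 crop keeps the full height 3322 and trims width to 3322 × 3/4 = 2491.50 px.
Left offset = (5452 − 2491.50)/2 = 1480.25 px; top offset = 0.
Top-right is two-thirds across and one-third down within the crop:
x = 1480.25 + 2 × 2491.50/3 ≈ 3141; y = 0.00 + 1 × 3322.00/3 ≈ 1107.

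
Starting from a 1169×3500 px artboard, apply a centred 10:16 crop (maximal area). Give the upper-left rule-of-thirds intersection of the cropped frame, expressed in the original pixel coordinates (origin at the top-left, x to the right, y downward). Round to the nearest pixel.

1169/3500 < 10/16, so the 10:16 crop keeps the full width 1169 and trims height to 1169 × 16/10 = 1870.40 px.
Top offset = (3500 − 1870.40)/2 = 814.80 px; left offset = 0.
Upper-left is one-third across and one-third down within the crop:
x = 0.00 + 1 × 1169.00/3 ≈ 390; y = 814.80 + 1 × 1870.40/3 ≈ 1438.

x = 390 px, y = 1438 px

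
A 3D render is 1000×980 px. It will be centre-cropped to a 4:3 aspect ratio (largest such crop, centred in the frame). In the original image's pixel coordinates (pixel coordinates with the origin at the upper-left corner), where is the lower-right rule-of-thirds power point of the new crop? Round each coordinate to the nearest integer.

x = 667 px, y = 615 px

1000/980 < 4/3, so the 4:3 crop keeps the full width 1000 and trims height to 1000 × 3/4 = 750.00 px.
Top offset = (980 − 750.00)/2 = 115.00 px; left offset = 0.
Lower-right is two-thirds across and two-thirds down within the crop:
x = 0.00 + 2 × 1000.00/3 ≈ 667; y = 115.00 + 2 × 750.00/3 ≈ 615.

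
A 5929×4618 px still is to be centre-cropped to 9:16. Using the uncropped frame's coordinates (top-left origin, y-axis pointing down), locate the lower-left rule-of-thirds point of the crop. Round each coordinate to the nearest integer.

x = 2532 px, y = 3079 px

5929/4618 > 9/16, so the 9:16 crop keeps the full height 4618 and trims width to 4618 × 9/16 = 2597.62 px.
Left offset = (5929 − 2597.62)/2 = 1665.69 px; top offset = 0.
Lower-left is one-third across and two-thirds down within the crop:
x = 1665.69 + 1 × 2597.62/3 ≈ 2532; y = 0.00 + 2 × 4618.00/3 ≈ 3079.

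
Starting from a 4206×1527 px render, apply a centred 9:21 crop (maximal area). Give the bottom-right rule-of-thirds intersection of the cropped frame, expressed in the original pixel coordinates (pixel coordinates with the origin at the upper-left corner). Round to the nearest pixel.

4206/1527 > 9/21, so the 9:21 crop keeps the full height 1527 and trims width to 1527 × 9/21 = 654.43 px.
Left offset = (4206 − 654.43)/2 = 1775.79 px; top offset = 0.
Bottom-right is two-thirds across and two-thirds down within the crop:
x = 1775.79 + 2 × 654.43/3 ≈ 2212; y = 0.00 + 2 × 1527.00/3 ≈ 1018.

(2212, 1018)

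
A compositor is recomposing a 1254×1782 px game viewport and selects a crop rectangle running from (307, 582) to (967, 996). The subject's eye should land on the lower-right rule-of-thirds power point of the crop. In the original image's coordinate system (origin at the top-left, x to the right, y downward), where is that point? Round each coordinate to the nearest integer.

x = 747 px, y = 858 px

Crop width = 967 − 307 = 660 px; one third is 220.00 px.
Crop height = 996 − 582 = 414 px; one third is 138.00 px.
The lower-right point is two-thirds across and two-thirds down within the crop:
x = 307 + 2 × 220.00 ≈ 747; y = 582 + 2 × 138.00 ≈ 858.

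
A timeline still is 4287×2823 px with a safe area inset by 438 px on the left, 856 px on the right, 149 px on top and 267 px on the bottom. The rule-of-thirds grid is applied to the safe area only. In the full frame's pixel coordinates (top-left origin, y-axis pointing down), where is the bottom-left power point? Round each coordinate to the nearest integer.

Content width = 4287 − 438 − 856 = 2993 px; content height = 2823 − 149 − 267 = 2407 px.
Bottom-left is one-third across and two-thirds down within the safe area.
x = 438 + 1 × 2993/3 = 438 + 997.67 ≈ 1436
y = 149 + 2 × 2407/3 = 149 + 1604.67 ≈ 1754

x = 1436 px, y = 1754 px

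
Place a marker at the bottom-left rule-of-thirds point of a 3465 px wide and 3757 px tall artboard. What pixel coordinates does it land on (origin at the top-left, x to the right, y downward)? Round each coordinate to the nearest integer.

(1155, 2505)

The bottom-left point sits one-third of the way across and two-thirds of the way down.
x = 1 × 3465/3 ≈ 1155; y = 2 × 3757/3 ≈ 2505.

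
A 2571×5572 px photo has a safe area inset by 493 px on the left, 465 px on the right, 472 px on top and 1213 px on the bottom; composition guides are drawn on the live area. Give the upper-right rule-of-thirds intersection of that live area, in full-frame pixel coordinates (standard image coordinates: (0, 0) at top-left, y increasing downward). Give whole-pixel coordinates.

x = 1568 px, y = 1768 px

Content width = 2571 − 493 − 465 = 1613 px; content height = 5572 − 472 − 1213 = 3887 px.
Upper-right is two-thirds across and one-third down within the live area.
x = 493 + 2 × 1613/3 = 493 + 1075.33 ≈ 1568
y = 472 + 1 × 3887/3 = 472 + 1295.67 ≈ 1768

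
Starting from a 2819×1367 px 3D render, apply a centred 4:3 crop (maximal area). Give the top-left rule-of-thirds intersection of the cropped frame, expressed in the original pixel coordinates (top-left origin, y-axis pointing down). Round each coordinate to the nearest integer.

(1106, 456)

2819/1367 > 4/3, so the 4:3 crop keeps the full height 1367 and trims width to 1367 × 4/3 = 1822.67 px.
Left offset = (2819 − 1822.67)/2 = 498.17 px; top offset = 0.
Top-left is one-third across and one-third down within the crop:
x = 498.17 + 1 × 1822.67/3 ≈ 1106; y = 0.00 + 1 × 1367.00/3 ≈ 456.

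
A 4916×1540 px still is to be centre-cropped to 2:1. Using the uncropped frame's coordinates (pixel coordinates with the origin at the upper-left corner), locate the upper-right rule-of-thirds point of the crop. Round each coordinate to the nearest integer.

4916/1540 > 2/1, so the 2:1 crop keeps the full height 1540 and trims width to 1540 × 2/1 = 3080.00 px.
Left offset = (4916 − 3080.00)/2 = 918.00 px; top offset = 0.
Upper-right is two-thirds across and one-third down within the crop:
x = 918.00 + 2 × 3080.00/3 ≈ 2971; y = 0.00 + 1 × 1540.00/3 ≈ 513.

(2971, 513)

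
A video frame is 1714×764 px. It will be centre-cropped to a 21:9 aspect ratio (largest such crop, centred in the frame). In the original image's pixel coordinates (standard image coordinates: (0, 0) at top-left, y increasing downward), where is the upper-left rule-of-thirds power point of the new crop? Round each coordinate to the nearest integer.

x = 571 px, y = 260 px

1714/764 < 21/9, so the 21:9 crop keeps the full width 1714 and trims height to 1714 × 9/21 = 734.57 px.
Top offset = (764 − 734.57)/2 = 14.71 px; left offset = 0.
Upper-left is one-third across and one-third down within the crop:
x = 0.00 + 1 × 1714.00/3 ≈ 571; y = 14.71 + 1 × 734.57/3 ≈ 260.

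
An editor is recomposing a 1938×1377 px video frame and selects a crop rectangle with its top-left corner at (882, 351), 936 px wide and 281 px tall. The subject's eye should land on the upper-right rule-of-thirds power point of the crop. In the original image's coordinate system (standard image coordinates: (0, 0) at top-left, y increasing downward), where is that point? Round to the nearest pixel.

x = 1506 px, y = 445 px

One third of the crop width 936 is 312.00 px.
One third of the crop height 281 is 93.67 px.
The upper-right point is two-thirds across and one-third down within the crop:
x = 882 + 2 × 312.00 ≈ 1506; y = 351 + 1 × 93.67 ≈ 445.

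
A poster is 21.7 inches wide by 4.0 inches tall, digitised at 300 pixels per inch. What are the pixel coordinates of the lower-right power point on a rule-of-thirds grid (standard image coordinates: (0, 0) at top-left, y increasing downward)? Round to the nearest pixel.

In pixels the canvas is 21.7 × 300 = 6510 wide and 4.0 × 300 = 1200 tall.
The lower-right point is two-thirds across and two-thirds down:
x = 2 × 6510/3 ≈ 4340; y = 2 × 1200/3 ≈ 800.

(4340, 800)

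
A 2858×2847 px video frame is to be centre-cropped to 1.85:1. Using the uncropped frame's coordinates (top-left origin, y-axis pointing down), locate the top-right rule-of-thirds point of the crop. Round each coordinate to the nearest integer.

2858/2847 < 1.85/1, so the 1.85:1 crop keeps the full width 2858 and trims height to 2858 × 1/1.85 = 1544.86 px.
Top offset = (2847 − 1544.86)/2 = 651.07 px; left offset = 0.
Top-right is two-thirds across and one-third down within the crop:
x = 0.00 + 2 × 2858.00/3 ≈ 1905; y = 651.07 + 1 × 1544.86/3 ≈ 1166.

(1905, 1166)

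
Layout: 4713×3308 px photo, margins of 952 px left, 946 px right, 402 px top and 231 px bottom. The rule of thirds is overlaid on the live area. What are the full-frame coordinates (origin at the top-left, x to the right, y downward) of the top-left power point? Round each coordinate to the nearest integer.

(1890, 1294)

Content width = 4713 − 952 − 946 = 2815 px; content height = 3308 − 402 − 231 = 2675 px.
Top-left is one-third across and one-third down within the live area.
x = 952 + 1 × 2815/3 = 952 + 938.33 ≈ 1890
y = 402 + 1 × 2675/3 = 402 + 891.67 ≈ 1294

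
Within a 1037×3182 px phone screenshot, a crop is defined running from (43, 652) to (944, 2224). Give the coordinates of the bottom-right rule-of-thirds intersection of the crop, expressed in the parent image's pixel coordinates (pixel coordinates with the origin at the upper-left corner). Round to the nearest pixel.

x = 644 px, y = 1700 px

Crop width = 944 − 43 = 901 px; one third is 300.33 px.
Crop height = 2224 − 652 = 1572 px; one third is 524.00 px.
The bottom-right point is two-thirds across and two-thirds down within the crop:
x = 43 + 2 × 300.33 ≈ 644; y = 652 + 2 × 524.00 ≈ 1700.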